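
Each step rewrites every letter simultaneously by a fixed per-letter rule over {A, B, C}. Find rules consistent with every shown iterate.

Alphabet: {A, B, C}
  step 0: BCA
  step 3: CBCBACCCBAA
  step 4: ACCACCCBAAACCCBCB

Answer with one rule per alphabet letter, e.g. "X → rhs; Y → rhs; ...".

  step 3 ⇒ step 4: CBCBACCCBAA ⇒ A·CC·A·CC·CB·A·A·A·CC·CB·CB
    A ↦ CB
    B ↦ CC
    C ↦ A

A->CB, B->CC, C->A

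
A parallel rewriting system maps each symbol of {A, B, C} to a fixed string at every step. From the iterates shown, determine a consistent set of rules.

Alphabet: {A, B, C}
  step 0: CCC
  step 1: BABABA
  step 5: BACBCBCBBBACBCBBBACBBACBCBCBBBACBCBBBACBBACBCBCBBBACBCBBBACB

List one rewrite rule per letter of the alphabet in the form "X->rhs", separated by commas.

  step 0 ⇒ step 1: CCC ⇒ BA·BA·BA
    C ↦ BA
    A ↦ B  (constrained at step 1)
    B ↦ CB  (constrained at step 1)

A->B, B->CB, C->BA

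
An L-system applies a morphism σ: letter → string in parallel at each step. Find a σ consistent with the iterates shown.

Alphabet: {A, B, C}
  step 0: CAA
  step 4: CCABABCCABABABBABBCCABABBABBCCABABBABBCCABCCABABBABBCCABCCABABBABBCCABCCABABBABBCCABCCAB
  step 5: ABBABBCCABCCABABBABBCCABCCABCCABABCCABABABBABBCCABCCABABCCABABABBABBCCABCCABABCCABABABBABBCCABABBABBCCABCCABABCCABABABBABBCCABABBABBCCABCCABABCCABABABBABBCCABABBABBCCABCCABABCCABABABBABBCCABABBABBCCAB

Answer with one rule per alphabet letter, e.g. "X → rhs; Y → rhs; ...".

A->CC, B->AB, C->ABB

  step 4 ⇒ step 5: CCABABCCABABABBABBCCABABBABBCCABABBABBCCABCCABABBABBCCABCCABABBABBCCABCCABABBABBCCABCCAB ⇒ ABB·ABB·CC·AB·CC·AB·ABB·ABB·CC·AB·CC·AB·CC·AB·AB·CC·AB·AB·ABB·ABB·CC·AB·CC·AB·AB·CC·AB·AB·ABB·ABB·CC·AB·CC·AB·AB·CC·AB·AB·ABB·ABB·CC·AB·ABB·ABB·CC·AB·CC·AB·AB·CC·AB·AB·ABB·ABB·CC·AB·ABB·ABB·CC·AB·CC·AB·AB·CC·AB·AB·ABB·ABB·CC·AB·ABB·ABB·CC·AB·CC·AB·AB·CC·AB·AB·ABB·ABB·CC·AB·ABB·ABB·CC·AB
    A ↦ CC
    B ↦ AB
    C ↦ ABB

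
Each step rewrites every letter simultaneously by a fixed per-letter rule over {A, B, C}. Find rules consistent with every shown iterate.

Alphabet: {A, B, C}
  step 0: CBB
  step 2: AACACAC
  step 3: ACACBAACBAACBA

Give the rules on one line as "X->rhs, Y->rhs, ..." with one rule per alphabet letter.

A->AC, B->A, C->BA

  step 2 ⇒ step 3: AACACAC ⇒ AC·AC·BA·AC·BA·AC·BA
    A ↦ AC
    C ↦ BA
    B ↦ A  (constrained at step 0)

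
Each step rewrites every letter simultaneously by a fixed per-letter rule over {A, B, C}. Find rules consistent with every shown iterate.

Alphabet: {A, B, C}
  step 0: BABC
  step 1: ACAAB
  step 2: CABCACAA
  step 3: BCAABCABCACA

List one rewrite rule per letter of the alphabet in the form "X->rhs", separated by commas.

A->CA, B->A, C->B

  step 2 ⇒ step 3: CABCACAA ⇒ B·CA·A·B·CA·B·CA·CA
    A ↦ CA
    B ↦ A
    C ↦ B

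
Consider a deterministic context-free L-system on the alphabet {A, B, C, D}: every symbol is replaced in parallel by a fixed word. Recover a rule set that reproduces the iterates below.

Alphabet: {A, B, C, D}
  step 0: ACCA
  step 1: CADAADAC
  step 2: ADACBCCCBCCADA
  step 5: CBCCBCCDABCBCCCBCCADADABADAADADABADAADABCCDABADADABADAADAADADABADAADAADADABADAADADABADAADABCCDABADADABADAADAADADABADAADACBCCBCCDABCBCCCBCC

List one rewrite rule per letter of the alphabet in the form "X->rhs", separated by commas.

A->C, B->DAB, C->ADA, D->BC

  step 1 ⇒ step 2: CADAADAC ⇒ ADA·C·BC·C·C·BC·C·ADA
    A ↦ C
    C ↦ ADA
    D ↦ BC
    B ↦ DAB  (constrained at step 2)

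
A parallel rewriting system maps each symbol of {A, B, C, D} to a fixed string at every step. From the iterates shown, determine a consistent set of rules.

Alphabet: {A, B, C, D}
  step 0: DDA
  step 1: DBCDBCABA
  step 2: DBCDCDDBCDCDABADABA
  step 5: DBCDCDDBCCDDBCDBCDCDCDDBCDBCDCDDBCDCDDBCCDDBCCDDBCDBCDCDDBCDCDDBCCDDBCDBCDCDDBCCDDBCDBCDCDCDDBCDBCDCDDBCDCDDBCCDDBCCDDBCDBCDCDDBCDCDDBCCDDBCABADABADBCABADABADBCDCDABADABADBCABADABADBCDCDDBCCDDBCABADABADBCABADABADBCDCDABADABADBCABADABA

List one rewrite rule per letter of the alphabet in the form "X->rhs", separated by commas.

A->ABA, B->D, C->CD, D->DBC

  step 1 ⇒ step 2: DBCDBCABA ⇒ DBC·D·CD·DBC·D·CD·ABA·D·ABA
    A ↦ ABA
    B ↦ D
    C ↦ CD
    D ↦ DBC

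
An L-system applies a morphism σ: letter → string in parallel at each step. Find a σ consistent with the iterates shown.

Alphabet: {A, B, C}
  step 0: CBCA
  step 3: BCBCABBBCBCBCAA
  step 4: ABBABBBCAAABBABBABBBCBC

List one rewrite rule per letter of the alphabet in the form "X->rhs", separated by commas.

  step 3 ⇒ step 4: BCBCABBBCBCBCAA ⇒ A·BB·A·BB·BC·A·A·A·BB·A·BB·A·BB·BC·BC
    A ↦ BC
    B ↦ A
    C ↦ BB

A->BC, B->A, C->BB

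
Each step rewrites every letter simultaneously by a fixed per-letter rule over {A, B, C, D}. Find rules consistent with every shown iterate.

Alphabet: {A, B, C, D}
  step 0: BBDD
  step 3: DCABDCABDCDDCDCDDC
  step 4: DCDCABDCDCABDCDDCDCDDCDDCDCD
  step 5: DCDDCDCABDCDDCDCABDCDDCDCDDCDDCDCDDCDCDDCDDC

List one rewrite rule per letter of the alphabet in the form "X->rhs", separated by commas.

  step 4 ⇒ step 5: DCDCABDCDCABDCDDCDCDDCDDCDCD ⇒ DC·D·DC·D·C·AB·DC·D·DC·D·C·AB·DC·D·DC·DC·D·DC·D·DC·DC·D·DC·DC·D·DC·D·DC
    A ↦ C
    B ↦ AB
    C ↦ D
    D ↦ DC

A->C, B->AB, C->D, D->DC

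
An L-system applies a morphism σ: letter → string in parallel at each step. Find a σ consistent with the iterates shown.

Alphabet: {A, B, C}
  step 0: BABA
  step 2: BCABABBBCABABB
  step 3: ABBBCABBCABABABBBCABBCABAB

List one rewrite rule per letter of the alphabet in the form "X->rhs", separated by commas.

A->BC, B->AB, C->B

  step 2 ⇒ step 3: BCABABBBCABABB ⇒ AB·B·BC·AB·BC·AB·AB·AB·B·BC·AB·BC·AB·AB
    A ↦ BC
    B ↦ AB
    C ↦ B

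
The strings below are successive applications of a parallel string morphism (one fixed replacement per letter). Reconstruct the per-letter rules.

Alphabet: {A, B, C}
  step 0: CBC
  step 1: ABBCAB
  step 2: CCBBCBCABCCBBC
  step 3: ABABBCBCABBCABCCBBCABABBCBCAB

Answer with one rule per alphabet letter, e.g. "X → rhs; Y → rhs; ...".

  step 2 ⇒ step 3: CCBBCBCABCCBBC ⇒ AB·AB·BC·BC·AB·BC·AB·CCB·BC·AB·AB·BC·BC·AB
    A ↦ CCB
    B ↦ BC
    C ↦ AB

A->CCB, B->BC, C->AB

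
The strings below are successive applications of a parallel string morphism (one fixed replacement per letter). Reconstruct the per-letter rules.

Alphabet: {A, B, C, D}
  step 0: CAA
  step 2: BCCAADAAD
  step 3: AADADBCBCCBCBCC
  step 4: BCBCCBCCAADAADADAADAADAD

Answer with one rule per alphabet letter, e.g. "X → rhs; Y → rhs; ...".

  step 3 ⇒ step 4: AADADBCBCCBCBCC ⇒ BC·BC·C·BC·C·A·AD·A·AD·AD·A·AD·A·AD·AD
    A ↦ BC
    B ↦ A
    C ↦ AD
    D ↦ C

A->BC, B->A, C->AD, D->C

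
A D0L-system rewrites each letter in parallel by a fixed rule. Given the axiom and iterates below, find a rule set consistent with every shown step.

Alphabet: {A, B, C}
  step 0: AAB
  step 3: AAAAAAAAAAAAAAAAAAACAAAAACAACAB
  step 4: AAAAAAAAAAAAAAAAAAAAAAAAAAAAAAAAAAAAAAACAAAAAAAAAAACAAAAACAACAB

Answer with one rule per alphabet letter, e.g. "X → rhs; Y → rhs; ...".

  step 3 ⇒ step 4: AAAAAAAAAAAAAAAAAAACAAAAACAACAB ⇒ AA·AA·AA·AA·AA·AA·AA·AA·AA·AA·AA·AA·AA·AA·AA·AA·AA·AA·AA·AC·AA·AA·AA·AA·AA·AC·AA·AA·AC·AA·CAB
    A ↦ AA
    B ↦ CAB
    C ↦ AC

A->AA, B->CAB, C->AC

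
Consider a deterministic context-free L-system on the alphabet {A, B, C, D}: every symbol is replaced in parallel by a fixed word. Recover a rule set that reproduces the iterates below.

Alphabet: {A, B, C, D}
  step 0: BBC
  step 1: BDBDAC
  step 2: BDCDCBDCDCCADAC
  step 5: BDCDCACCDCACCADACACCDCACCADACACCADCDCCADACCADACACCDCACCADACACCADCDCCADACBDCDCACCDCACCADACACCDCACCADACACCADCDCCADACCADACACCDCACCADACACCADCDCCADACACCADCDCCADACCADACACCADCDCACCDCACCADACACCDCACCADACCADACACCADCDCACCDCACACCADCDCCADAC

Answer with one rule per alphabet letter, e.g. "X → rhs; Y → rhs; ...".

  step 1 ⇒ step 2: BDBDAC ⇒ BD·CDC·BD·CDC·CAD·AC
    A ↦ CAD
    B ↦ BD
    C ↦ AC
    D ↦ CDC

A->CAD, B->BD, C->AC, D->CDC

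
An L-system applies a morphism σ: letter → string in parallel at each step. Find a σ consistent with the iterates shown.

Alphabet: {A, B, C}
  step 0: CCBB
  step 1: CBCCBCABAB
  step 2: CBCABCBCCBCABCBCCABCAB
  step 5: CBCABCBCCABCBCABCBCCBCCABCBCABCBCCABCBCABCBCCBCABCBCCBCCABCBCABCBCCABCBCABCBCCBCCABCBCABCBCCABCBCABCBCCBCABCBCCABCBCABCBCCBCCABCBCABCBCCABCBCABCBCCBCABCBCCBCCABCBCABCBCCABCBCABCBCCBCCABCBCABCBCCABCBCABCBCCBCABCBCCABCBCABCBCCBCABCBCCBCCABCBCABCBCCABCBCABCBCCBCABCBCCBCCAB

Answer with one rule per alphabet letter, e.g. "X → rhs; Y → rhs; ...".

A->C, B->AB, C->CBC

  step 1 ⇒ step 2: CBCCBCABAB ⇒ CBC·AB·CBC·CBC·AB·CBC·C·AB·C·AB
    A ↦ C
    B ↦ AB
    C ↦ CBC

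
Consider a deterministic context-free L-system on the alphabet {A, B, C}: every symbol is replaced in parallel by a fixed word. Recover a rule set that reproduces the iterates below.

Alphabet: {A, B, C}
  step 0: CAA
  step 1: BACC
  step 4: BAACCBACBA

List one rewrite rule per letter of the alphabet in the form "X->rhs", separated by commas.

  step 0 ⇒ step 1: CAA ⇒ BA·C·C
    A ↦ C
    C ↦ BA
    B ↦ A  (constrained at step 1)

A->C, B->A, C->BA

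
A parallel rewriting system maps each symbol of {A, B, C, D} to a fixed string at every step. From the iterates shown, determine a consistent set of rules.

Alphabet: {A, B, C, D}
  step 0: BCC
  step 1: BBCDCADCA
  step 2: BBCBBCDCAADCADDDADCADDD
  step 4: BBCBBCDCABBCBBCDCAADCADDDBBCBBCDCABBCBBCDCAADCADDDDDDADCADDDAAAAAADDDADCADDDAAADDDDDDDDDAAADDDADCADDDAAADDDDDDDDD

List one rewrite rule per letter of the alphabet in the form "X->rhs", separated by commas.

A->DDD, B->BBC, C->DCA, D->A

  step 1 ⇒ step 2: BBCDCADCA ⇒ BBC·BBC·DCA·A·DCA·DDD·A·DCA·DDD
    A ↦ DDD
    B ↦ BBC
    C ↦ DCA
    D ↦ A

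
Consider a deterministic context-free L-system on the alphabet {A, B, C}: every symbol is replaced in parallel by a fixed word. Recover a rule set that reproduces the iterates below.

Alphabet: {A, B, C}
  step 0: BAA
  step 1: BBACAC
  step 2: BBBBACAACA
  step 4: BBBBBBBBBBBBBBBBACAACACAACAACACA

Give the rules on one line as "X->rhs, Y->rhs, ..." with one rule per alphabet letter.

A->AC, B->BB, C->A

  step 1 ⇒ step 2: BBACAC ⇒ BB·BB·AC·A·AC·A
    A ↦ AC
    B ↦ BB
    C ↦ A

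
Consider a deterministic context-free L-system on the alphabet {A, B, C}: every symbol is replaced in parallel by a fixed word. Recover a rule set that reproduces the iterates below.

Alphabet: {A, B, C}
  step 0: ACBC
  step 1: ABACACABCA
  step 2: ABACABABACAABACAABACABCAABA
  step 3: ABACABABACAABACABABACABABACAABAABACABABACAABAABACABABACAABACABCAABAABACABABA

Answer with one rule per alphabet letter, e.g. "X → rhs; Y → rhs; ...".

  step 2 ⇒ step 3: ABACABABACAABACAABACABCAABA ⇒ ABA·CAB·ABA·CA·ABA·CAB·ABA·CAB·ABA·CA·ABA·ABA·CAB·ABA·CA·ABA·ABA·CAB·ABA·CA·ABA·CAB·CA·ABA·ABA·CAB·ABA
    A ↦ ABA
    B ↦ CAB
    C ↦ CA

A->ABA, B->CAB, C->CA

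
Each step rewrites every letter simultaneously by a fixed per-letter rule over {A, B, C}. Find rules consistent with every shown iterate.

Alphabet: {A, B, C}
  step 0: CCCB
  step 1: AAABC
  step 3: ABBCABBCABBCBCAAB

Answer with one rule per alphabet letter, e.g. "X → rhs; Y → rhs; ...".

  step 0 ⇒ step 1: CCCB ⇒ A·A·A·BC
    B ↦ BC
    C ↦ A
    A ↦ AB  (constrained at step 1)

A->AB, B->BC, C->A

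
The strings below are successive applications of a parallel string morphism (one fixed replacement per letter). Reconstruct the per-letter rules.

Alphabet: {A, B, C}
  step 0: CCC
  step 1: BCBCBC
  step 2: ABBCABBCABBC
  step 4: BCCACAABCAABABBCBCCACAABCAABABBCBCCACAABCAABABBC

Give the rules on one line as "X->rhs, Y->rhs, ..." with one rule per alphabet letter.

  step 1 ⇒ step 2: BCBCBC ⇒ AB·BC·AB·BC·AB·BC
    B ↦ AB
    C ↦ BC
    A ↦ CA  (constrained at step 2)

A->CA, B->AB, C->BC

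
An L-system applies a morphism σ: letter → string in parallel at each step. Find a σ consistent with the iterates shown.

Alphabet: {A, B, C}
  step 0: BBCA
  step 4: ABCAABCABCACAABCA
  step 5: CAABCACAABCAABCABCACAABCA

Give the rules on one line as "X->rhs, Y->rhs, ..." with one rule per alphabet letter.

A->CA, B->A, C->B

  step 4 ⇒ step 5: ABCAABCABCACAABCA ⇒ CA·A·B·CA·CA·A·B·CA·A·B·CA·B·CA·CA·A·B·CA
    A ↦ CA
    B ↦ A
    C ↦ B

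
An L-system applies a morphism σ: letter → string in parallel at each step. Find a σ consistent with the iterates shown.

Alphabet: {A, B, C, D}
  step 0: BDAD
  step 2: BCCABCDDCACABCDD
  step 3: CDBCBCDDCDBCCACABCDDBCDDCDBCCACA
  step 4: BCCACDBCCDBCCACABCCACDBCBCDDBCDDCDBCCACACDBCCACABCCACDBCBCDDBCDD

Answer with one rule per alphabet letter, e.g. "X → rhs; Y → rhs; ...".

A->DD, B->CD, C->BC, D->CA

  step 3 ⇒ step 4: CDBCBCDDCDBCCACABCDDBCDDCDBCCACA ⇒ BC·CA·CD·BC·CD·BC·CA·CA·BC·CA·CD·BC·BC·DD·BC·DD·CD·BC·CA·CA·CD·BC·CA·CA·BC·CA·CD·BC·BC·DD·BC·DD
    A ↦ DD
    B ↦ CD
    C ↦ BC
    D ↦ CA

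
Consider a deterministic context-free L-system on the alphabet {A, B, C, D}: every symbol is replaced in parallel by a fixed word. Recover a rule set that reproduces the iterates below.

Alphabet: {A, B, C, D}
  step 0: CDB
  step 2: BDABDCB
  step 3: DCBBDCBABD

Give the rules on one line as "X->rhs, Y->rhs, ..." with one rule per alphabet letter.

  step 2 ⇒ step 3: BDABDCB ⇒ D·CB·B·D·CB·AB·D
    A ↦ B
    B ↦ D
    C ↦ AB
    D ↦ CB

A->B, B->D, C->AB, D->CB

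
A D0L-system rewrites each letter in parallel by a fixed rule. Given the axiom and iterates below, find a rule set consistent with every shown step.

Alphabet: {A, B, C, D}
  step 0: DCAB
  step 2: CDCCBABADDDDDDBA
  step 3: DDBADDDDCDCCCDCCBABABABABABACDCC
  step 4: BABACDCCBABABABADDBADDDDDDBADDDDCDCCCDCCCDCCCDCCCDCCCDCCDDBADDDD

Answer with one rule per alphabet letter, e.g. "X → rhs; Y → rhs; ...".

A->CC, B->CD, C->DD, D->BA

  step 3 ⇒ step 4: DDBADDDDCDCCCDCCBABABABABABACDCC ⇒ BA·BA·CD·CC·BA·BA·BA·BA·DD·BA·DD·DD·DD·BA·DD·DD·CD·CC·CD·CC·CD·CC·CD·CC·CD·CC·CD·CC·DD·BA·DD·DD
    A ↦ CC
    B ↦ CD
    C ↦ DD
    D ↦ BA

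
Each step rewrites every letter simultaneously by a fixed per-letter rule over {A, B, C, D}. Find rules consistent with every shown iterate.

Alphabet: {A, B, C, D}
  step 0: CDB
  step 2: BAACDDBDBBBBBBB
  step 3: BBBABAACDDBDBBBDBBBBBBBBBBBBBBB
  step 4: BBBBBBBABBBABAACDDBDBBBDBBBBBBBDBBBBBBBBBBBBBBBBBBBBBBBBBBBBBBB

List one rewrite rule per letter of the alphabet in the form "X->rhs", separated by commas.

A->BA, B->BB, C->ACD, D->DB

  step 3 ⇒ step 4: BBBABAACDDBDBBBDBBBBBBBBBBBBBBB ⇒ BB·BB·BB·BA·BB·BA·BA·ACD·DB·DB·BB·DB·BB·BB·BB·DB·BB·BB·BB·BB·BB·BB·BB·BB·BB·BB·BB·BB·BB·BB·BB
    A ↦ BA
    B ↦ BB
    C ↦ ACD
    D ↦ DB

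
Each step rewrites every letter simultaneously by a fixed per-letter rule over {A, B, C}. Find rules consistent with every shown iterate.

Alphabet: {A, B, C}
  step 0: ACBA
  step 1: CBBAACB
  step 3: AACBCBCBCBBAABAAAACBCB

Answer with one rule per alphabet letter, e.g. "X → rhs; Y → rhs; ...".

  step 0 ⇒ step 1: ACBA ⇒ CB·B·AA·CB
    A ↦ CB
    B ↦ AA
    C ↦ B

A->CB, B->AA, C->B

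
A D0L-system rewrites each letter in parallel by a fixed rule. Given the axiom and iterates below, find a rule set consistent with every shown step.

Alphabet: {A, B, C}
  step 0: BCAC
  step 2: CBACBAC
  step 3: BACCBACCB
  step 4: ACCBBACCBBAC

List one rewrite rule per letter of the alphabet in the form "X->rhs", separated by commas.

  step 3 ⇒ step 4: BACCBACCB ⇒ AC·C·B·B·AC·C·B·B·AC
    A ↦ C
    B ↦ AC
    C ↦ B

A->C, B->AC, C->B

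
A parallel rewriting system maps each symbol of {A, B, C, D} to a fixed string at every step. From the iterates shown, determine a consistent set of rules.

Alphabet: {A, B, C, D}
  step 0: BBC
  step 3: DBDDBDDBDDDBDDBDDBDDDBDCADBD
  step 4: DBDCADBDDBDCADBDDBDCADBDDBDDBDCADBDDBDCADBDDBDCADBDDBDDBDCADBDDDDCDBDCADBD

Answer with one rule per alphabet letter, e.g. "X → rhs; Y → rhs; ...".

A->DDC, B->CA, C->D, D->DBD

  step 3 ⇒ step 4: DBDDBDDBDDDBDDBDDBDDDBDCADBD ⇒ DBD·CA·DBD·DBD·CA·DBD·DBD·CA·DBD·DBD·DBD·CA·DBD·DBD·CA·DBD·DBD·CA·DBD·DBD·DBD·CA·DBD·D·DDC·DBD·CA·DBD
    A ↦ DDC
    B ↦ CA
    C ↦ D
    D ↦ DBD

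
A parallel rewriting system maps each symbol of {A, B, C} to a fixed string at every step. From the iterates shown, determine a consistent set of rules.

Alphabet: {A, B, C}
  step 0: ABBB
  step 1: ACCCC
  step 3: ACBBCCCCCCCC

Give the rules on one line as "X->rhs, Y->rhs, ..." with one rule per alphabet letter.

  step 0 ⇒ step 1: ABBB ⇒ AC·C·C·C
    A ↦ AC
    B ↦ C
    C ↦ BB  (constrained at step 1)

A->AC, B->C, C->BB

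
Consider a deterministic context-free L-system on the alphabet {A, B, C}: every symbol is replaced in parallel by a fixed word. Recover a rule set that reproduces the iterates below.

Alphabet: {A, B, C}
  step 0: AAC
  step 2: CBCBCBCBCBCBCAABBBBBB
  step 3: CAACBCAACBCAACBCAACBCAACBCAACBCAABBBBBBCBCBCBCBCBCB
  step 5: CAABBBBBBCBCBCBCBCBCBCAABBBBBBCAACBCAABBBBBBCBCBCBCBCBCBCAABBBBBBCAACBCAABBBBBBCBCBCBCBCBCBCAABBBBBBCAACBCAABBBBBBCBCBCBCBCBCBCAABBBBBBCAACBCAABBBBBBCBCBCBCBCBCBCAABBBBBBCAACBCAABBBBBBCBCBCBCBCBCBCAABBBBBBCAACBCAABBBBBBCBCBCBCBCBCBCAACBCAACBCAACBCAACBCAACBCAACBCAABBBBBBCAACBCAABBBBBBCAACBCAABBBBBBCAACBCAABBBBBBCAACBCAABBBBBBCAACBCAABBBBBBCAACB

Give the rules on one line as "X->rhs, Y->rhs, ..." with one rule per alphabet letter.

  step 2 ⇒ step 3: CBCBCBCBCBCBCAABBBBBB ⇒ CAA·CB·CAA·CB·CAA·CB·CAA·CB·CAA·CB·CAA·CB·CAA·BBB·BBB·CB·CB·CB·CB·CB·CB
    A ↦ BBB
    B ↦ CB
    C ↦ CAA

A->BBB, B->CB, C->CAA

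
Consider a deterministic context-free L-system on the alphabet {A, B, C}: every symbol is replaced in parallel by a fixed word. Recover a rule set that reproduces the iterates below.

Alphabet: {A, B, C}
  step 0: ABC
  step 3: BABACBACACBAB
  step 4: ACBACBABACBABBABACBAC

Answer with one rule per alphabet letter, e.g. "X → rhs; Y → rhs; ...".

A->B, B->AC, C->AB

  step 3 ⇒ step 4: BABACBACACBAB ⇒ AC·B·AC·B·AB·AC·B·AB·B·AB·AC·B·AC
    A ↦ B
    B ↦ AC
    C ↦ AB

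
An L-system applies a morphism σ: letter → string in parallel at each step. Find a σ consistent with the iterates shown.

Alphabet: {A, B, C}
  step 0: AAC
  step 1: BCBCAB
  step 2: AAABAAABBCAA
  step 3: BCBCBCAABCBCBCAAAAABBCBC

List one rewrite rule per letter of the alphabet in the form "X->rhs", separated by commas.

A->BC, B->AA, C->AB

  step 2 ⇒ step 3: AAABAAABBCAA ⇒ BC·BC·BC·AA·BC·BC·BC·AA·AA·AB·BC·BC
    A ↦ BC
    B ↦ AA
    C ↦ AB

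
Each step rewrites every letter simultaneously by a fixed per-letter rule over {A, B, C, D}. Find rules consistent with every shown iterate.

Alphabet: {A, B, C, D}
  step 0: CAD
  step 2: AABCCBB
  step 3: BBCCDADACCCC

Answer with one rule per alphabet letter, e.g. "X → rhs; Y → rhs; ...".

A->B, B->CC, C->DA, D->AA

  step 2 ⇒ step 3: AABCCBB ⇒ B·B·CC·DA·DA·CC·CC
    A ↦ B
    B ↦ CC
    C ↦ DA
    D ↦ AA  (constrained at step 0)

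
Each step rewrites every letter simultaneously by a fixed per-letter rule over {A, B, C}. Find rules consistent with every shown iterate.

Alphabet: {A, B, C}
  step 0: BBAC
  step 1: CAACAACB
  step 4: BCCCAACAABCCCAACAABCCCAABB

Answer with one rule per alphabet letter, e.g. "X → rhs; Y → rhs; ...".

  step 0 ⇒ step 1: BBAC ⇒ CAA·CAA·C·B
    A ↦ C
    B ↦ CAA
    C ↦ B

A->C, B->CAA, C->B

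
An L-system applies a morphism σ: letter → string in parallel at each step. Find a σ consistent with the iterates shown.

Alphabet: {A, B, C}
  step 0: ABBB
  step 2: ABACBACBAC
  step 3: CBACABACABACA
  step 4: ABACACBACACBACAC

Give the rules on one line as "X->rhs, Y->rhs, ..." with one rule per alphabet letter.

  step 3 ⇒ step 4: CBACABACABACA ⇒ A·BA·C·A·C·BA·C·A·C·BA·C·A·C
    A ↦ C
    B ↦ BA
    C ↦ A

A->C, B->BA, C->A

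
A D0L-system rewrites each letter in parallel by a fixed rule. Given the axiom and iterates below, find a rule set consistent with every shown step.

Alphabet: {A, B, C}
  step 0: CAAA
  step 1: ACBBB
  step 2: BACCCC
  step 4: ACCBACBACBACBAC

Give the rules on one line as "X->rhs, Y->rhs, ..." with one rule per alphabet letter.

  step 1 ⇒ step 2: ACBBB ⇒ B·AC·C·C·C
    A ↦ B
    B ↦ C
    C ↦ AC

A->B, B->C, C->AC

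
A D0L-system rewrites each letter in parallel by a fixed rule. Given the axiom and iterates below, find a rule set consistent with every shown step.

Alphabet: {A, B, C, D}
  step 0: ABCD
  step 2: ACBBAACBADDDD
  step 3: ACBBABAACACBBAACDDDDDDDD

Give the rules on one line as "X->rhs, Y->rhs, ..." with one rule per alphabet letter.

  step 2 ⇒ step 3: ACBBAACBADDDD ⇒ AC·B·BA·BA·AC·AC·B·BA·AC·DD·DD·DD·DD
    A ↦ AC
    B ↦ BA
    C ↦ B
    D ↦ DD

A->AC, B->BA, C->B, D->DD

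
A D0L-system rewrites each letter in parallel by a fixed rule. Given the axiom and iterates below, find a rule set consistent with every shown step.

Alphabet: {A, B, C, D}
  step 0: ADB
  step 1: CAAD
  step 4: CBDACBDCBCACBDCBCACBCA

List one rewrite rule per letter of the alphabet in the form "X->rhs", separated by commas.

  step 0 ⇒ step 1: ADB ⇒ CA·A·D
    A ↦ CA
    B ↦ D
    D ↦ A
    C ↦ CB  (constrained at step 1)

A->CA, B->D, C->CB, D->A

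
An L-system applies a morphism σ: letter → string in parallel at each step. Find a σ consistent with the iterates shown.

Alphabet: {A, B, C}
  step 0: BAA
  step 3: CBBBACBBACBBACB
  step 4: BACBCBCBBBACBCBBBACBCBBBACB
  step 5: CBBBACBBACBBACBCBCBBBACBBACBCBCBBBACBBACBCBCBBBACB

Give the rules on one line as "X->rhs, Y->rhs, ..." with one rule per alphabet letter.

A->B, B->CB, C->BA

  step 4 ⇒ step 5: BACBCBCBBBACBCBBBACBCBBBACB ⇒ CB·B·BA·CB·BA·CB·BA·CB·CB·CB·B·BA·CB·BA·CB·CB·CB·B·BA·CB·BA·CB·CB·CB·B·BA·CB
    A ↦ B
    B ↦ CB
    C ↦ BA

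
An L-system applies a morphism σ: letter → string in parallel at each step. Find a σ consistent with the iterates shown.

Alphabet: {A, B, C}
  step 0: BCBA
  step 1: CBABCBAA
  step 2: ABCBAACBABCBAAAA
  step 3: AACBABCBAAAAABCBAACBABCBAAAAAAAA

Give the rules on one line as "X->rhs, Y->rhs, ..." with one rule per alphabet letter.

  step 2 ⇒ step 3: ABCBAACBABCBAAAA ⇒ AA·CB·AB·CB·AA·AA·AB·CB·AA·CB·AB·CB·AA·AA·AA·AA
    A ↦ AA
    B ↦ CB
    C ↦ AB

A->AA, B->CB, C->AB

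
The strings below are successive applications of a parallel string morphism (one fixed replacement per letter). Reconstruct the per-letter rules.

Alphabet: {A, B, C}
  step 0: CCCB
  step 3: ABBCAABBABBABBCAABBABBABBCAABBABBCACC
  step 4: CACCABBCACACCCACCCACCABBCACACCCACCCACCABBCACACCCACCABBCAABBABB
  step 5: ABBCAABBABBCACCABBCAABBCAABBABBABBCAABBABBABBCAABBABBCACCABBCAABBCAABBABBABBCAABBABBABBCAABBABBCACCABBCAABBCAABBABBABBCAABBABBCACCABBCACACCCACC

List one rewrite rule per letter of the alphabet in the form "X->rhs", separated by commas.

A->CA, B->C, C->ABB

  step 4 ⇒ step 5: CACCABBCACACCCACCCACCABBCACACCCACCCACCABBCACACCCACCABBCAABBABB ⇒ ABB·CA·ABB·ABB·CA·C·C·ABB·CA·ABB·CA·ABB·ABB·ABB·CA·ABB·ABB·ABB·CA·ABB·ABB·CA·C·C·ABB·CA·ABB·CA·ABB·ABB·ABB·CA·ABB·ABB·ABB·CA·ABB·ABB·CA·C·C·ABB·CA·ABB·CA·ABB·ABB·ABB·CA·ABB·ABB·CA·C·C·ABB·CA·CA·C·C·CA·C·C
    A ↦ CA
    B ↦ C
    C ↦ ABB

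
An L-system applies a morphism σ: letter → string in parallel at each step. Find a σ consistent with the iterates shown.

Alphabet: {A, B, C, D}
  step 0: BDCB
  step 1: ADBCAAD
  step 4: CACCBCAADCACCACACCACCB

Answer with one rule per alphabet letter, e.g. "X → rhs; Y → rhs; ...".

  step 0 ⇒ step 1: BDCB ⇒ AD·B·CA·AD
    B ↦ AD
    C ↦ CA
    D ↦ B
    A ↦ C  (constrained at step 1)

A->C, B->AD, C->CA, D->B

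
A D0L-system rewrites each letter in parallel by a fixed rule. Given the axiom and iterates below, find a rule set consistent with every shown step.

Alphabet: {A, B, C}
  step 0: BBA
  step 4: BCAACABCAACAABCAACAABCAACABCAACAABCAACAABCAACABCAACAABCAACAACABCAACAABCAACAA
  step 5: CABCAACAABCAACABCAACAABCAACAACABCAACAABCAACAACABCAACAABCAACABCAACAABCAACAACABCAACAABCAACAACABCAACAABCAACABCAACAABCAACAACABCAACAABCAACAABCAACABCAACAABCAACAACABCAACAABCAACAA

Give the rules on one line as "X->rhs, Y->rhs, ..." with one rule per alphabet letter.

A->CAA, B->CA, C->B

  step 4 ⇒ step 5: BCAACABCAACAABCAACAABCAACABCAACAABCAACAABCAACABCAACAABCAACAACABCAACAABCAACAA ⇒ CA·B·CAA·CAA·B·CAA·CA·B·CAA·CAA·B·CAA·CAA·CA·B·CAA·CAA·B·CAA·CAA·CA·B·CAA·CAA·B·CAA·CA·B·CAA·CAA·B·CAA·CAA·CA·B·CAA·CAA·B·CAA·CAA·CA·B·CAA·CAA·B·CAA·CA·B·CAA·CAA·B·CAA·CAA·CA·B·CAA·CAA·B·CAA·CAA·B·CAA·CA·B·CAA·CAA·B·CAA·CAA·CA·B·CAA·CAA·B·CAA·CAA
    A ↦ CAA
    B ↦ CA
    C ↦ B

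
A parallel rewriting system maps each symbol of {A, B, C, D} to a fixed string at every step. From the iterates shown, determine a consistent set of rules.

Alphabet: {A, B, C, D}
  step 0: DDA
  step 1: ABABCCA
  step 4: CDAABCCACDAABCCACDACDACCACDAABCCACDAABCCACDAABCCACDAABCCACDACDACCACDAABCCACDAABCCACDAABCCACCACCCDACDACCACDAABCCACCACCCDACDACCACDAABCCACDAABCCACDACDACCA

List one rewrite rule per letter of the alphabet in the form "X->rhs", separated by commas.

A->CCA, B->CC, C->CDA, D->AB

  step 0 ⇒ step 1: DDA ⇒ AB·AB·CCA
    A ↦ CCA
    D ↦ AB
    B ↦ CC  (constrained at step 1)
    C ↦ CDA  (constrained at step 1)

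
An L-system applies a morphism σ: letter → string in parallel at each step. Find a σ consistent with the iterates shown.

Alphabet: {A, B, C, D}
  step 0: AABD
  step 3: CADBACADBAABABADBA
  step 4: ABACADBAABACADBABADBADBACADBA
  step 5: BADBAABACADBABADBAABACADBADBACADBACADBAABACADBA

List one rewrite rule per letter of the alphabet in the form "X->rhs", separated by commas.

A->BA, B->D, C->A, D->CA

  step 4 ⇒ step 5: ABACADBAABACADBABADBADBACADBA ⇒ BA·D·BA·A·BA·CA·D·BA·BA·D·BA·A·BA·CA·D·BA·D·BA·CA·D·BA·CA·D·BA·A·BA·CA·D·BA
    A ↦ BA
    B ↦ D
    C ↦ A
    D ↦ CA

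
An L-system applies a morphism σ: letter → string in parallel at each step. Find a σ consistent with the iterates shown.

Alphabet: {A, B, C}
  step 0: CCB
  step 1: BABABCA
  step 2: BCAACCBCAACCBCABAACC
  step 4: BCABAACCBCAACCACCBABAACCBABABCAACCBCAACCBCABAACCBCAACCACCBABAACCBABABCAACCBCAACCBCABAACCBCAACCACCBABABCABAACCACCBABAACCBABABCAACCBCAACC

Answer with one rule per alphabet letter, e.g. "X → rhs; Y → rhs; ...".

A->ACC, B->BCA, C->BA

  step 1 ⇒ step 2: BABABCA ⇒ BCA·ACC·BCA·ACC·BCA·BA·ACC
    A ↦ ACC
    B ↦ BCA
    C ↦ BA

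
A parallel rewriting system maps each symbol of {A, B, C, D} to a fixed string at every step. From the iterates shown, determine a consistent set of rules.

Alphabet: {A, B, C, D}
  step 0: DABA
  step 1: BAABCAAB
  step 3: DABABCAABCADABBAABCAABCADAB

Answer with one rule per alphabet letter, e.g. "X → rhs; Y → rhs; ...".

A->AB, B->CA, C->D, D->BA

  step 0 ⇒ step 1: DABA ⇒ BA·AB·CA·AB
    A ↦ AB
    B ↦ CA
    D ↦ BA
    C ↦ D  (constrained at step 1)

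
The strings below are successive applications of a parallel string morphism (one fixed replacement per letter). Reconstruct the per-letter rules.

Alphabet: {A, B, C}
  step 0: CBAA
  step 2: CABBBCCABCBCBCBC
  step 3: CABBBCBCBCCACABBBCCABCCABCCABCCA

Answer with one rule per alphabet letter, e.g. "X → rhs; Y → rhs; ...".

A->BB, B->BC, C->CA

  step 2 ⇒ step 3: CABBBCCABCBCBCBC ⇒ CA·BB·BC·BC·BC·CA·CA·BB·BC·CA·BC·CA·BC·CA·BC·CA
    A ↦ BB
    B ↦ BC
    C ↦ CA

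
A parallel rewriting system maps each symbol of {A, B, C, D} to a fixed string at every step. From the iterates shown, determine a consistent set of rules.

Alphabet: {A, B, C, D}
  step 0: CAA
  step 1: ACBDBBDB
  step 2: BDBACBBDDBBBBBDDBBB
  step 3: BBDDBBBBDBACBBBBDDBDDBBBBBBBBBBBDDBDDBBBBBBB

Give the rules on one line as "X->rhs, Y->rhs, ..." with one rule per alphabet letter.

A->BDB, B->BB, C->AC, D->DDB

  step 2 ⇒ step 3: BDBACBBDDBBBBBDDBBB ⇒ BB·DDB·BB·BDB·AC·BB·BB·DDB·DDB·BB·BB·BB·BB·BB·DDB·DDB·BB·BB·BB
    A ↦ BDB
    B ↦ BB
    C ↦ AC
    D ↦ DDB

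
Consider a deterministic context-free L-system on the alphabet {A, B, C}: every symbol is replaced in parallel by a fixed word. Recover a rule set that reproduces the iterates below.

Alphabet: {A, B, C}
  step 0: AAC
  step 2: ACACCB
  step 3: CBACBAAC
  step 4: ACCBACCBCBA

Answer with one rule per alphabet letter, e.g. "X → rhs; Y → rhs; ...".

  step 3 ⇒ step 4: CBACBAAC ⇒ A·C·CB·A·C·CB·CB·A
    A ↦ CB
    B ↦ C
    C ↦ A

A->CB, B->C, C->A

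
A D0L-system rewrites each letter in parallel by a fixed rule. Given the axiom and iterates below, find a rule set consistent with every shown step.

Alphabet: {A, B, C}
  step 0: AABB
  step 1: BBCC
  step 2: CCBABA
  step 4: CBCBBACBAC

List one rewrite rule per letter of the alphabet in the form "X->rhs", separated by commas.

  step 1 ⇒ step 2: BBCC ⇒ C·C·BA·BA
    B ↦ C
    C ↦ BA
  step 0 ⇒ step 1: AABB ⇒ B·B·C·C
    A ↦ B

A->B, B->C, C->BA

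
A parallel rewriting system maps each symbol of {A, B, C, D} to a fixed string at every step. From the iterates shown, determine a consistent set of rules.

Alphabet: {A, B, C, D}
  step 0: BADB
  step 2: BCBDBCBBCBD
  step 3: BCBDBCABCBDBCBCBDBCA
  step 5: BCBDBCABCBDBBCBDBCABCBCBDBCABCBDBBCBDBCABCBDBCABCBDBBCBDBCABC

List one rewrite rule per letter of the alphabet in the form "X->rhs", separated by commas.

  step 2 ⇒ step 3: BCBDBCBBCBD ⇒ BC·BD·BC·A·BC·BD·BC·BC·BD·BC·A
    B ↦ BC
    C ↦ BD
    D ↦ A
    A ↦ B  (constrained at step 0)

A->B, B->BC, C->BD, D->A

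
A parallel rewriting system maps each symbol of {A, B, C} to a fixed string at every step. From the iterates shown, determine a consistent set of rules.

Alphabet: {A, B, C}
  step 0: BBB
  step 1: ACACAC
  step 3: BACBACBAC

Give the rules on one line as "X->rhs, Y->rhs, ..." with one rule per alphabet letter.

A->C, B->AC, C->B

  step 0 ⇒ step 1: BBB ⇒ AC·AC·AC
    B ↦ AC
    A ↦ C  (constrained at step 1)
    C ↦ B  (constrained at step 1)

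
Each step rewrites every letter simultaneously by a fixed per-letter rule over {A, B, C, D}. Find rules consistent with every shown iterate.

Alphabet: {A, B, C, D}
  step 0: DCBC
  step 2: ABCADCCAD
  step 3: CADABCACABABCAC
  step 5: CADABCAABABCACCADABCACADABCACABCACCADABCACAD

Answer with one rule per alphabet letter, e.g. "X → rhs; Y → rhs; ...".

A->CA, B->D, C->AB, D->C

  step 2 ⇒ step 3: ABCADCCAD ⇒ CA·D·AB·CA·C·AB·AB·CA·C
    A ↦ CA
    B ↦ D
    C ↦ AB
    D ↦ C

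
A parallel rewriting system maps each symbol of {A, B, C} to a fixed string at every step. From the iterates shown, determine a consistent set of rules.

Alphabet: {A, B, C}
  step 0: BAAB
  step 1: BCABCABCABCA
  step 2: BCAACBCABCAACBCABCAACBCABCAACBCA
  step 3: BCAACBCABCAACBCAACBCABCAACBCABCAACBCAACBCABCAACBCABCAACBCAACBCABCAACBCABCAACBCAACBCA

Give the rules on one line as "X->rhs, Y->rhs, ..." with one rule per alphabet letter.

A->BCA, B->BCA, C->AC

  step 2 ⇒ step 3: BCAACBCABCAACBCABCAACBCABCAACBCA ⇒ BCA·AC·BCA·BCA·AC·BCA·AC·BCA·BCA·AC·BCA·BCA·AC·BCA·AC·BCA·BCA·AC·BCA·BCA·AC·BCA·AC·BCA·BCA·AC·BCA·BCA·AC·BCA·AC·BCA
    A ↦ BCA
    B ↦ BCA
    C ↦ AC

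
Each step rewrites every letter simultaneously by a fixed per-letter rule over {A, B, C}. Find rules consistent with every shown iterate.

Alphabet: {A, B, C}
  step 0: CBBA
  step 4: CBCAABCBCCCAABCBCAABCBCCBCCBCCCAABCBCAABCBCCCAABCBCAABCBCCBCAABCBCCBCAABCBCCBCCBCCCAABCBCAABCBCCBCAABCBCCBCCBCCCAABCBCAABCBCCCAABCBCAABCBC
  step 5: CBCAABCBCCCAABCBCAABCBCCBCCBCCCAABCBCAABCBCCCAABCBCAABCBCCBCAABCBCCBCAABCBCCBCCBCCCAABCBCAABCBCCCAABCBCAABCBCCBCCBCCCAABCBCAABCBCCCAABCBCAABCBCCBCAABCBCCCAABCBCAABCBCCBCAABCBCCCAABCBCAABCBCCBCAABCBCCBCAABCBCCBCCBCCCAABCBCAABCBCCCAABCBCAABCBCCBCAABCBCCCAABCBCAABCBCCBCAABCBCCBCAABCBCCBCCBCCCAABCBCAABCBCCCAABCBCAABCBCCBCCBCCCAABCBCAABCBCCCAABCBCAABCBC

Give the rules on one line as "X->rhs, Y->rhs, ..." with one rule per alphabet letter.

A->C, B->AAB, C->CBC

  step 4 ⇒ step 5: CBCAABCBCCCAABCBCAABCBCCBCCBCCCAABCBCAABCBCCCAABCBCAABCBCCBCAABCBCCBCAABCBCCBCCBCCCAABCBCAABCBCCBCAABCBCCBCCBCCCAABCBCAABCBCCCAABCBCAABCBC ⇒ CBC·AAB·CBC·C·C·AAB·CBC·AAB·CBC·CBC·CBC·C·C·AAB·CBC·AAB·CBC·C·C·AAB·CBC·AAB·CBC·CBC·AAB·CBC·CBC·AAB·CBC·CBC·CBC·C·C·AAB·CBC·AAB·CBC·C·C·AAB·CBC·AAB·CBC·CBC·CBC·C·C·AAB·CBC·AAB·CBC·C·C·AAB·CBC·AAB·CBC·CBC·AAB·CBC·C·C·AAB·CBC·AAB·CBC·CBC·AAB·CBC·C·C·AAB·CBC·AAB·CBC·CBC·AAB·CBC·CBC·AAB·CBC·CBC·CBC·C·C·AAB·CBC·AAB·CBC·C·C·AAB·CBC·AAB·CBC·CBC·AAB·CBC·C·C·AAB·CBC·AAB·CBC·CBC·AAB·CBC·CBC·AAB·CBC·CBC·CBC·C·C·AAB·CBC·AAB·CBC·C·C·AAB·CBC·AAB·CBC·CBC·CBC·C·C·AAB·CBC·AAB·CBC·C·C·AAB·CBC·AAB·CBC
    A ↦ C
    B ↦ AAB
    C ↦ CBC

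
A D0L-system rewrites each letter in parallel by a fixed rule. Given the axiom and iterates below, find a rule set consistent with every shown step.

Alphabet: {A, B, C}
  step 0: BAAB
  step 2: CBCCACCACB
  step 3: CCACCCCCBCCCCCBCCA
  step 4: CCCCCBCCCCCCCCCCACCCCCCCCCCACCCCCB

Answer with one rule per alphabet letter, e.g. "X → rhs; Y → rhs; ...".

  step 3 ⇒ step 4: CCACCCCCBCCCCCBCCA ⇒ CC·CC·CB·CC·CC·CC·CC·CC·A·CC·CC·CC·CC·CC·A·CC·CC·CB
    A ↦ CB
    B ↦ A
    C ↦ CC

A->CB, B->A, C->CC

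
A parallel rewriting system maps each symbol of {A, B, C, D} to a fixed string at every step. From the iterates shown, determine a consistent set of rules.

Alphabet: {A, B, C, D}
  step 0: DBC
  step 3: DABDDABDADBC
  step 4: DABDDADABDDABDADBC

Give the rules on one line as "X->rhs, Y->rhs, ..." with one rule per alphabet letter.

A->B, B->D, C->BC, D->DA

  step 3 ⇒ step 4: DABDDABDADBC ⇒ DA·B·D·DA·DA·B·D·DA·B·DA·D·BC
    A ↦ B
    B ↦ D
    C ↦ BC
    D ↦ DA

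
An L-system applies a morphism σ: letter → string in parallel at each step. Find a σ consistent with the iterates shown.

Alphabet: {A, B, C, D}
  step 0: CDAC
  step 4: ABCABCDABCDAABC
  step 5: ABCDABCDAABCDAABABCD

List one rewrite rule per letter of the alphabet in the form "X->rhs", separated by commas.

A->AB, B->C, C->D, D->A

  step 4 ⇒ step 5: ABCABCDABCDAABC ⇒ AB·C·D·AB·C·D·A·AB·C·D·A·AB·AB·C·D
    A ↦ AB
    B ↦ C
    C ↦ D
    D ↦ A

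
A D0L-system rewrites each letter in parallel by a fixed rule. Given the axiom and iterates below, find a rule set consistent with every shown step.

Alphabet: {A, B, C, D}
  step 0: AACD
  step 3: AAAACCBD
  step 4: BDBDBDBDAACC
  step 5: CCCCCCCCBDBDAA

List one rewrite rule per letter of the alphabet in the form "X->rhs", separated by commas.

  step 4 ⇒ step 5: BDBDBDBDAACC ⇒ C·C·C·C·C·C·C·C·BD·BD·A·A
    A ↦ BD
    B ↦ C
    C ↦ A
    D ↦ C

A->BD, B->C, C->A, D->C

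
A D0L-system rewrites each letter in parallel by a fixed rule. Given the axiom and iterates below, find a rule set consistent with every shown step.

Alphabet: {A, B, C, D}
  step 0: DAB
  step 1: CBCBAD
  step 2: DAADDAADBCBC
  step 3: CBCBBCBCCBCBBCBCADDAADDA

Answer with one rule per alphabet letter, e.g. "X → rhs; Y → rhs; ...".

  step 2 ⇒ step 3: DAADDAADBCBC ⇒ C·BCB·BCB·C·C·BCB·BCB·C·AD·DA·AD·DA
    A ↦ BCB
    B ↦ AD
    C ↦ DA
    D ↦ C

A->BCB, B->AD, C->DA, D->C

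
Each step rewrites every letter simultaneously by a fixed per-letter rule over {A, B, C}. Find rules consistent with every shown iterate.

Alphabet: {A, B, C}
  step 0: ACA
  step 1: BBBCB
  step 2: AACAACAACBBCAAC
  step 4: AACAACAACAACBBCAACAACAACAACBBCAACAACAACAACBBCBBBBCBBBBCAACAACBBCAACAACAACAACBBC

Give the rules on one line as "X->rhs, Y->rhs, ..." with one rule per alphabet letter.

  step 1 ⇒ step 2: BBBCB ⇒ AAC·AAC·AAC·BBC·AAC
    B ↦ AAC
    C ↦ BBC
  step 0 ⇒ step 1: ACA ⇒ B·BBC·B
    A ↦ B

A->B, B->AAC, C->BBC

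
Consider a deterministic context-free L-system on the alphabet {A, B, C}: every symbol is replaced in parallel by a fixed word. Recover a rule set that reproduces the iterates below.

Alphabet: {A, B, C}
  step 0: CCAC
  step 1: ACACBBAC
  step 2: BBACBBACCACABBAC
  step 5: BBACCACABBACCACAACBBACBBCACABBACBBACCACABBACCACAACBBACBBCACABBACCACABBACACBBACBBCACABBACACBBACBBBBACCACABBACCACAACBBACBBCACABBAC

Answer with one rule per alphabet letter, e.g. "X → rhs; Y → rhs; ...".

A->BB, B->CA, C->AC

  step 1 ⇒ step 2: ACACBBAC ⇒ BB·AC·BB·AC·CA·CA·BB·AC
    A ↦ BB
    B ↦ CA
    C ↦ AC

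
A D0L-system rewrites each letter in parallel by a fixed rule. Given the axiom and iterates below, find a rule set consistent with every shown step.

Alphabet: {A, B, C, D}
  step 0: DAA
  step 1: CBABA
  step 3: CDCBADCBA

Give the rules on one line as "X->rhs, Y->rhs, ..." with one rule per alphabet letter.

  step 0 ⇒ step 1: DAA ⇒ C·BA·BA
    A ↦ BA
    D ↦ C
    B ↦ C  (constrained at step 1)
    C ↦ D  (constrained at step 1)

A->BA, B->C, C->D, D->C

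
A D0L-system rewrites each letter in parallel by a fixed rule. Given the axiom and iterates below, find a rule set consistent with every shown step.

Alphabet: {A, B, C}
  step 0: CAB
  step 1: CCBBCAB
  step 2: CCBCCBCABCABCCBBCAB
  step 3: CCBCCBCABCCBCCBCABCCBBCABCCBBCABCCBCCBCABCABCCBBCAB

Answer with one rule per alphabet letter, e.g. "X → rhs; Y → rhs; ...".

A->B, B->CAB, C->CCB

  step 2 ⇒ step 3: CCBCCBCABCABCCBBCAB ⇒ CCB·CCB·CAB·CCB·CCB·CAB·CCB·B·CAB·CCB·B·CAB·CCB·CCB·CAB·CAB·CCB·B·CAB
    A ↦ B
    B ↦ CAB
    C ↦ CCB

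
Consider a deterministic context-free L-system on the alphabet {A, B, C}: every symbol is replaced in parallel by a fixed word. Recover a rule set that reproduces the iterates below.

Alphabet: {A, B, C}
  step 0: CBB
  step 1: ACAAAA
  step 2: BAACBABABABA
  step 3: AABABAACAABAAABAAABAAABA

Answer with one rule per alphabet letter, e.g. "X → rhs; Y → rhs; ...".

A->BA, B->AA, C->AC

  step 2 ⇒ step 3: BAACBABABABA ⇒ AA·BA·BA·AC·AA·BA·AA·BA·AA·BA·AA·BA
    A ↦ BA
    B ↦ AA
    C ↦ AC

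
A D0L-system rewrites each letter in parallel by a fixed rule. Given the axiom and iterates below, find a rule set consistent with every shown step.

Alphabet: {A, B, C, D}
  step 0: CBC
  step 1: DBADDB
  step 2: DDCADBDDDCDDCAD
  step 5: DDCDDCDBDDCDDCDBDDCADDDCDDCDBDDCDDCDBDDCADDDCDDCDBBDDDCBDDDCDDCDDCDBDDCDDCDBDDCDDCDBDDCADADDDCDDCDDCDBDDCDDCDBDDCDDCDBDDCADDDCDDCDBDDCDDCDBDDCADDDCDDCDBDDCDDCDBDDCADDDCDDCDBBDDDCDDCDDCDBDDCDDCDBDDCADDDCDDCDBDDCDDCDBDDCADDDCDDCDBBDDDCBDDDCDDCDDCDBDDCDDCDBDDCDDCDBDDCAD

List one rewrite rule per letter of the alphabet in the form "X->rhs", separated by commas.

  step 1 ⇒ step 2: DBADDB ⇒ DDC·AD·BD·DDC·DDC·AD
    A ↦ BD
    B ↦ AD
    D ↦ DDC
  step 0 ⇒ step 1: CBC ⇒ DB·AD·DB
    C ↦ DB

A->BD, B->AD, C->DB, D->DDC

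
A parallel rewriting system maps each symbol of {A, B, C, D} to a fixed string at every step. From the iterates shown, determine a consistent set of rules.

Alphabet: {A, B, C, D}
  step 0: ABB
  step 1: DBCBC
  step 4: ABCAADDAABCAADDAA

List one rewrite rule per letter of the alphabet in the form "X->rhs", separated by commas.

  step 0 ⇒ step 1: ABB ⇒ D·BC·BC
    A ↦ D
    B ↦ BC
    C ↦ AA  (constrained at step 1)
    D ↦ A  (constrained at step 1)

A->D, B->BC, C->AA, D->A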